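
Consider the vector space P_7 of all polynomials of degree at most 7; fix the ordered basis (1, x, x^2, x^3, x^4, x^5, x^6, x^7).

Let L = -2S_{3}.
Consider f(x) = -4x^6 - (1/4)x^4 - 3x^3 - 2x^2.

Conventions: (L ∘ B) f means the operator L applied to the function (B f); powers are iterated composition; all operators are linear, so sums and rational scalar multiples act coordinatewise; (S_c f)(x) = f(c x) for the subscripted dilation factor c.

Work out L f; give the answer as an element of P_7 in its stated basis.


the result is g(x) = 5832x^6 + (81/2)x^4 + 162x^3 + 36x^2

S_{3} f = -2916x^6 - (81/4)x^4 - 81x^3 - 18x^2
(-2S_{3}) f = 5832x^6 + (81/2)x^4 + 162x^3 + 36x^2


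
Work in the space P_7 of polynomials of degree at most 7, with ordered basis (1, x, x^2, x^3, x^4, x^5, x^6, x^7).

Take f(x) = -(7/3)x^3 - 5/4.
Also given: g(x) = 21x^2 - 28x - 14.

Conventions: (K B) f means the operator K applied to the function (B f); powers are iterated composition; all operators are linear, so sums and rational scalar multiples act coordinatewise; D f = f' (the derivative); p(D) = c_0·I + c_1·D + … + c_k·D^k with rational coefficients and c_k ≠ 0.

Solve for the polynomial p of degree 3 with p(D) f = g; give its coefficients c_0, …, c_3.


D^0 f = -(7/3)x^3 - 5/4
D^1 f = -7x^2
D^2 f = -14x
D^3 f = -14
matching coefficients of g against c_0 f + c_1 Df + … from the top degree down determines the c_i
solution: c_0 = 0, c_1 = -3, c_2 = 2, c_3 = 1

p(D) = -3·D + 2·D^2 + D^3, i.e. c_0 = 0, c_1 = -3, c_2 = 2, c_3 = 1


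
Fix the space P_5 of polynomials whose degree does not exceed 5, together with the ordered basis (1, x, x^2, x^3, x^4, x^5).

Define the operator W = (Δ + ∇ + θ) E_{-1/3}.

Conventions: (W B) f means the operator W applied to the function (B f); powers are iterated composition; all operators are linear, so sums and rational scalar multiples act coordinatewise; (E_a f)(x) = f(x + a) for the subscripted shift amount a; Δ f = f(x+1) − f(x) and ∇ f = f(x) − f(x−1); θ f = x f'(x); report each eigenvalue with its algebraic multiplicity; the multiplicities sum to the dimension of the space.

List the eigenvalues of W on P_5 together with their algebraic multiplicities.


λ = 0 (multiplicity 1), λ = 1 (multiplicity 1), λ = 2 (multiplicity 1), λ = 3 (multiplicity 1), λ = 4 (multiplicity 1), λ = 5 (multiplicity 1)

image of 1: 0
image of x: x + 2
image of x^2: 2x^2 + (10/3)x - 4/3
image of x^3: 3x^3 + 4x^2 - (11/3)x + 8/3
image of x^4: 4x^4 + 4x^3 - (20/3)x^2 + (284/27)x - 80/27
image of x^5: 5x^5 + (10/3)x^4 - 10x^3 + (700/27)x^2 - (1195/81)x + 352/81
the matrix is upper triangular; its diagonal is (0, 1, 2, 3, 4, 5)
for a triangular matrix the eigenvalues are the diagonal entries, with algebraic multiplicity their repetition count


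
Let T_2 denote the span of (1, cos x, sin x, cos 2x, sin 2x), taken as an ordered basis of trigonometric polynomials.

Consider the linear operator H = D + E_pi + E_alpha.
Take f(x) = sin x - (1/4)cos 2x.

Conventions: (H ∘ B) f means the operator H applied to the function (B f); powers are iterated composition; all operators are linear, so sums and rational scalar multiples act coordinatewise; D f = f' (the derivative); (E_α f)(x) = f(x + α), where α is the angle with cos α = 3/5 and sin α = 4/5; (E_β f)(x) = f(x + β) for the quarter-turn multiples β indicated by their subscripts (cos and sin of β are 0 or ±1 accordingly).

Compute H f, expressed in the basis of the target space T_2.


the image equals g(x) = (9/5)cos x - (2/5)sin x - (9/50)cos 2x + (37/50)sin 2x

D f = cos x + (1/2)sin 2x
E_pi f = -sin x - (1/4)cos 2x
E_alpha f = (4/5)cos x + (3/5)sin x + (7/100)cos 2x + (6/25)sin 2x
(D + E_pi + E_alpha) f = (9/5)cos x - (2/5)sin x - (9/50)cos 2x + (37/50)sin 2x


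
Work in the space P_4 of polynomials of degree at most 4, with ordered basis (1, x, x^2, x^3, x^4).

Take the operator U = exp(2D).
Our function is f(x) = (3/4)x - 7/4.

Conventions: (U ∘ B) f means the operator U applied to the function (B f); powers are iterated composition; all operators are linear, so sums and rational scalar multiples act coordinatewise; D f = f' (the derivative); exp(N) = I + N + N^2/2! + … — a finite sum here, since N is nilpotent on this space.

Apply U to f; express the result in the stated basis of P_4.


g(x) = (3/4)x - 1/4

order-1 term: 3/2
the series for exp(2D) f terminates at order 1
exp(2D) f = (3/4)x - 1/4


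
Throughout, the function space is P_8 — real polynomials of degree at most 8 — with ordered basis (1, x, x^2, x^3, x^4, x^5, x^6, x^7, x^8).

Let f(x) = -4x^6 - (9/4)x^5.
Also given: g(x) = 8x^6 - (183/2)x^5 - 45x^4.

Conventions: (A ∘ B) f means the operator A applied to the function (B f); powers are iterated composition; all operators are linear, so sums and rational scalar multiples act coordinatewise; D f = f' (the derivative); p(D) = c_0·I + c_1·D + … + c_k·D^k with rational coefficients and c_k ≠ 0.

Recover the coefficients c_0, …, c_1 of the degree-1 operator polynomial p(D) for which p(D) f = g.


D^0 f = -4x^6 - (9/4)x^5
D^1 f = -24x^5 - (45/4)x^4
matching coefficients of g against c_0 f + c_1 Df + … from the top degree down determines the c_i
solution: c_0 = -2, c_1 = 4

c_0 = -2, c_1 = 4


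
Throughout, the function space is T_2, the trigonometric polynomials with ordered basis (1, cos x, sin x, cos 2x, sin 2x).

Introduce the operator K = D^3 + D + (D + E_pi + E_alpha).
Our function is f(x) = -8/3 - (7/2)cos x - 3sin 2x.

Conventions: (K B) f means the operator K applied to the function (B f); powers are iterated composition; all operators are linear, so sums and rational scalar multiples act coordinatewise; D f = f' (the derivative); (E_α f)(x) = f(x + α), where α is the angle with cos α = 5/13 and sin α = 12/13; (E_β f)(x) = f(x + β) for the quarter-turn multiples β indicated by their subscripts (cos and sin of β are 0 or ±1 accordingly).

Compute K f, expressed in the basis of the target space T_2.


the result is g(x) = -16/3 + (28/13)cos x + (175/26)sin x + (1668/169)cos 2x - (150/169)sin 2x

D f = (7/2)sin x - 6cos 2x
D D f = (7/2)cos x + 12sin 2x
D D D f = -(7/2)sin x + 24cos 2x
D f = (7/2)sin x - 6cos 2x
D f = (7/2)sin x - 6cos 2x
E_pi f = -8/3 + (7/2)cos x - 3sin 2x
E_alpha f = -8/3 - (35/26)cos x + (42/13)sin x - (360/169)cos 2x + (357/169)sin 2x
(D + E_pi + E_alpha) f = -16/3 + (28/13)cos x + (175/26)sin x - (1374/169)cos 2x - (150/169)sin 2x
(D^3 + D + (D + E_pi + E_alpha)) f = -16/3 + (28/13)cos x + (175/26)sin x + (1668/169)cos 2x - (150/169)sin 2x


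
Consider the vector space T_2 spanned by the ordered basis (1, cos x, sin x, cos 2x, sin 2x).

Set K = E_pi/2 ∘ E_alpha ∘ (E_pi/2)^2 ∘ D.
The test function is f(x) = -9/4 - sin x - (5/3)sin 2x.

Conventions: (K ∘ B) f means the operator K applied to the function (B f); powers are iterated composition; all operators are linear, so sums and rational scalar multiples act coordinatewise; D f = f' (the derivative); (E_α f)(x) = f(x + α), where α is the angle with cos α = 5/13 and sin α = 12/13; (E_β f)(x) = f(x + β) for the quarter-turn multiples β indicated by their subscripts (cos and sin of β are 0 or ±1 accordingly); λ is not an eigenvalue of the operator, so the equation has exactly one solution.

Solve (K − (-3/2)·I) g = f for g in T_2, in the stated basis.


the image equals g(x) = -3/2 + (48/229)cos x - (98/229)sin x + (136/609)cos 2x - (94/203)sin 2x

write g with unknown coordinates in the stated basis and equate coefficients in (K − (-3/2)·I) g = f
solving from the highest basis element down gives g = -3/2 + (48/229)cos x - (98/229)sin x + (136/609)cos 2x - (94/203)sin 2x
check: K g = -(72/229)cos x - (82/229)sin x - (68/203)cos 2x - (592/609)sin 2x
so K g − (-3/2)·g = -9/4 - sin x - (5/3)sin 2x = f ✓


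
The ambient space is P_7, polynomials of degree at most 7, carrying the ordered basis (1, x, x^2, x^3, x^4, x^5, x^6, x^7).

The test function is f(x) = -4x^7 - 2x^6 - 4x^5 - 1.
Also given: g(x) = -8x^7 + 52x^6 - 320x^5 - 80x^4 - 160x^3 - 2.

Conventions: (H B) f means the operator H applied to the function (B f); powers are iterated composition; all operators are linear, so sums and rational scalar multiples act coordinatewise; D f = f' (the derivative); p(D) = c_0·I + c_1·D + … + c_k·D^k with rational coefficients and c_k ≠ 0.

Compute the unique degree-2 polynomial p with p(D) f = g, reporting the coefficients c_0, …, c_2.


D^0 f = -4x^7 - 2x^6 - 4x^5 - 1
D^1 f = -28x^6 - 12x^5 - 20x^4
D^2 f = -168x^5 - 60x^4 - 80x^3
matching coefficients of g against c_0 f + c_1 Df + … from the top degree down determines the c_i
solution: c_0 = 2, c_1 = -2, c_2 = 2

c_0 = 2, c_1 = -2, c_2 = 2


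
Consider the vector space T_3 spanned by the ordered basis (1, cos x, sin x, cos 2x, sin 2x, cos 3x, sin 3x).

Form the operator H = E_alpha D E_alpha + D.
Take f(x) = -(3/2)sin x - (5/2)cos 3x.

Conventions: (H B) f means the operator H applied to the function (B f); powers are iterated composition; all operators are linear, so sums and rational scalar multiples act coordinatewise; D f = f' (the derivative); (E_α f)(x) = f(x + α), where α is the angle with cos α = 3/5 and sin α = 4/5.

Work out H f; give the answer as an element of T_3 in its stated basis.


E_alpha f = -(6/5)cos x - (9/10)sin x + (117/50)cos 3x + (22/25)sin 3x
D E_alpha f = -(9/10)cos x + (6/5)sin x + (66/25)cos 3x - (351/50)sin 3x
E_alpha D E_alpha f = (21/50)cos x + (36/25)sin x - (15444/3125)cos 3x + (35259/6250)sin 3x
D f = -(3/2)cos x + (15/2)sin 3x
(E_alpha D E_alpha + D) f = -(27/25)cos x + (36/25)sin x - (15444/3125)cos 3x + (41067/3125)sin 3x

the image equals g(x) = -(27/25)cos x + (36/25)sin x - (15444/3125)cos 3x + (41067/3125)sin 3x


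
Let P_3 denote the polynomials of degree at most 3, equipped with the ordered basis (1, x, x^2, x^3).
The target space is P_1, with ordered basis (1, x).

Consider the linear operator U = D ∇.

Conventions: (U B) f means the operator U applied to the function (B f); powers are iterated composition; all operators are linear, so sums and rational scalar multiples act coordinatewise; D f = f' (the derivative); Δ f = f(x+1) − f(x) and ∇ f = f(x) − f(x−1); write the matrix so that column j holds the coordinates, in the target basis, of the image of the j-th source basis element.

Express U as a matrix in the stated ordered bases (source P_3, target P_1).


image of 1: 0
image of x: 0
image of x^2: 2
image of x^3: 6x - 3
each image's coordinates form column j of the matrix

the matrix is [[0, 0, 2, -3]; [0, 0, 0, 6]] (rows listed top to bottom)


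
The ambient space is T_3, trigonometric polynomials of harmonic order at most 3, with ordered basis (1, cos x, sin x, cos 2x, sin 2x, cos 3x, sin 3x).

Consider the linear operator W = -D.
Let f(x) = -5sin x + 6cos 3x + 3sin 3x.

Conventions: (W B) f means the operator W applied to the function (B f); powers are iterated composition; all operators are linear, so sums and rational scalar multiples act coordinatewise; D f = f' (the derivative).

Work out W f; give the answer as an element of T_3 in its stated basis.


D f = -5cos x + 9cos 3x - 18sin 3x
(-D) f = 5cos x - 9cos 3x + 18sin 3x

g(x) = 5cos x - 9cos 3x + 18sin 3x


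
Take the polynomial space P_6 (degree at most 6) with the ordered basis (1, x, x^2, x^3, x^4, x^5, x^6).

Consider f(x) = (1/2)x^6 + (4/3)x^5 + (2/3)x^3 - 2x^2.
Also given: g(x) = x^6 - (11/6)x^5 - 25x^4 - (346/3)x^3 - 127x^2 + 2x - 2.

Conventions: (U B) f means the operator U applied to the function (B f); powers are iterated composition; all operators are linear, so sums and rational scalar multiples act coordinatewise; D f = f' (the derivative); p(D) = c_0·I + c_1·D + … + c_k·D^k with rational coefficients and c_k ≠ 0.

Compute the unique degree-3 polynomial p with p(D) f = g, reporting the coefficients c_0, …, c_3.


D^0 f = (1/2)x^6 + (4/3)x^5 + (2/3)x^3 - 2x^2
D^1 f = 3x^5 + (20/3)x^4 + 2x^2 - 4x
D^2 f = 15x^4 + (80/3)x^3 + 4x - 4
D^3 f = 60x^3 + 80x^2 + 4
matching coefficients of g against c_0 f + c_1 Df + … from the top degree down determines the c_i
solution: c_0 = 2, c_1 = -3/2, c_2 = -1, c_3 = -3/2

p(D) = 2·I − (3/2)·D − D^2 − (3/2)·D^3, i.e. c_0 = 2, c_1 = -3/2, c_2 = -1, c_3 = -3/2


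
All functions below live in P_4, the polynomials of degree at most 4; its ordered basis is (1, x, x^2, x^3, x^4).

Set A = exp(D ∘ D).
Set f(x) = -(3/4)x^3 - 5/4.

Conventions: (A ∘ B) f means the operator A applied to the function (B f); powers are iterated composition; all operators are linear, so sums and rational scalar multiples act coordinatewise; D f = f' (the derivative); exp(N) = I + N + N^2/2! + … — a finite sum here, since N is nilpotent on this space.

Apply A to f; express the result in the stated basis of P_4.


order-1 term: -(9/2)x
the series for exp(D ∘ D) f terminates at order 1
exp(D ∘ D) f = -(3/4)x^3 - (9/2)x - 5/4

the result is g(x) = -(3/4)x^3 - (9/2)x - 5/4


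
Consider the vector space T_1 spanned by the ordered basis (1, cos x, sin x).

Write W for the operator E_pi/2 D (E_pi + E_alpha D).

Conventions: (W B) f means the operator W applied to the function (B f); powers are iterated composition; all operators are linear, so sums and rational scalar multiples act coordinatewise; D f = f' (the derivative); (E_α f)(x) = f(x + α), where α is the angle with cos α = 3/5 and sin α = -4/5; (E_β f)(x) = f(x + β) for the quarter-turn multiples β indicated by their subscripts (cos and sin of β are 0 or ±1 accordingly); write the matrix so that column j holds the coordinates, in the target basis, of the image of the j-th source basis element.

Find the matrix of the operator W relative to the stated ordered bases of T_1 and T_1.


the matrix is [[0, 0, 0]; [0, 1/5, -3/5]; [0, 3/5, 1/5]] (rows listed top to bottom)

image of 1: 0
image of cos x: (1/5)cos x + (3/5)sin x
image of sin x: -(3/5)cos x + (1/5)sin x
each image's coordinates form column j of the matrix


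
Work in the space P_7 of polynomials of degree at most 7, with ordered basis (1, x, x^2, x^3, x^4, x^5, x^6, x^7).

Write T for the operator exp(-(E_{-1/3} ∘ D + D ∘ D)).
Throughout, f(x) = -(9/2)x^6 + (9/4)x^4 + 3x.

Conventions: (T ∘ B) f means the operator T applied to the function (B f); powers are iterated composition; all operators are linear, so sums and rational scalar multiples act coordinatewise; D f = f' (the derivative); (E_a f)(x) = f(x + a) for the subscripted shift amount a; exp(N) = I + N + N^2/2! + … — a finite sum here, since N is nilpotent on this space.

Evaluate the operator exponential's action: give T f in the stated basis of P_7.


the result is g(x) = -(9/2)x^6 + 27x^5 + (99/4)x^4 - 249x^3 + 8x^2 + (1217/3)x - 1129/36

order-1 term: 27x^5 + 90x^4 + 21x^3 - 28x^2 - (4/3)x - 25/9
order-2 term: -(135/2)x^4 - 360x^3 - (873/2)x^2 - 64x + 65/3
order-3 term: 90x^3 + 540x^2 + 801x + 252
order-4 term: -(135/2)x^2 - 360x - 1551/4
order-5 term: 27x + 90
order-6 term: -9/2
the series for exp(-(E_{-1/3} ∘ D + D ∘ D)) f terminates at order 6
exp(-(E_{-1/3} ∘ D + D ∘ D)) f = -(9/2)x^6 + 27x^5 + (99/4)x^4 - 249x^3 + 8x^2 + (1217/3)x - 1129/36


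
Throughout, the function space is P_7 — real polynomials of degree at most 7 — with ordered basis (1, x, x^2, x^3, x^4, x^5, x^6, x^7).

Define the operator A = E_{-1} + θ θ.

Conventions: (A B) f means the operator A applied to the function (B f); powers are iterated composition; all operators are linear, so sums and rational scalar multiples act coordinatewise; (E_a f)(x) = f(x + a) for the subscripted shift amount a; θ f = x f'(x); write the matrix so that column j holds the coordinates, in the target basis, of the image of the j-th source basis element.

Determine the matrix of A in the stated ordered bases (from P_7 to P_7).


image of 1: 1
image of x: 2x - 1
image of x^2: 5x^2 - 2x + 1
image of x^3: 10x^3 - 3x^2 + 3x - 1
image of x^4: 17x^4 - 4x^3 + 6x^2 - 4x + 1
image of x^5: 26x^5 - 5x^4 + 10x^3 - 10x^2 + 5x - 1
image of x^6: 37x^6 - 6x^5 + 15x^4 - 20x^3 + 15x^2 - 6x + 1
image of x^7: 50x^7 - 7x^6 + 21x^5 - 35x^4 + 35x^3 - 21x^2 + 7x - 1
each image's coordinates form column j of the matrix

the matrix is [[1, -1, 1, -1, 1, -1, 1, -1]; [0, 2, -2, 3, -4, 5, -6, 7]; [0, 0, 5, -3, 6, -10, 15, -21]; [0, 0, 0, 10, -4, 10, -20, 35]; [0, 0, 0, 0, 17, -5, 15, -35]; [0, 0, 0, 0, 0, 26, -6, 21]; [0, 0, 0, 0, 0, 0, 37, -7]; [0, 0, 0, 0, 0, 0, 0, 50]] (rows listed top to bottom)


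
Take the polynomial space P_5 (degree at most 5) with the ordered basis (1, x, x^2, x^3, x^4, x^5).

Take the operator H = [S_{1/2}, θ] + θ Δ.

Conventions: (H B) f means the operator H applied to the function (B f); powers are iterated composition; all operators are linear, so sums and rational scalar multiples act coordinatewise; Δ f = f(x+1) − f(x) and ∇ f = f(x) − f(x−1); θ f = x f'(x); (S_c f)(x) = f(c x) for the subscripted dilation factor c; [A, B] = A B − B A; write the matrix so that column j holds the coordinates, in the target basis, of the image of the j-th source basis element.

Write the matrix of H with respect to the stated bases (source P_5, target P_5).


the matrix is [[0, 0, 0, 0, 0, 0]; [0, 0, 2, 3, 4, 5]; [0, 0, 0, 6, 12, 20]; [0, 0, 0, 0, 12, 30]; [0, 0, 0, 0, 0, 20]; [0, 0, 0, 0, 0, 0]] (rows listed top to bottom)

image of 1: 0
image of x: 0
image of x^2: 2x
image of x^3: 6x^2 + 3x
image of x^4: 12x^3 + 12x^2 + 4x
image of x^5: 20x^4 + 30x^3 + 20x^2 + 5x
each image's coordinates form column j of the matrix


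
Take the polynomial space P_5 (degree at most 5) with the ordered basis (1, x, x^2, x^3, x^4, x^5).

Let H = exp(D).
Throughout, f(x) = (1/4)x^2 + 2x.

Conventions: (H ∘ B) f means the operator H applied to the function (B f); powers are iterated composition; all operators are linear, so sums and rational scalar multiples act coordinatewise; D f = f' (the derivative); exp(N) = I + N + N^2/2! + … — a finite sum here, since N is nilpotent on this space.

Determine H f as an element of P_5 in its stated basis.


order-1 term: (1/2)x + 2
order-2 term: 1/4
the series for exp(D) f terminates at order 2
exp(D) f = (1/4)x^2 + (5/2)x + 9/4

the image equals g(x) = (1/4)x^2 + (5/2)x + 9/4


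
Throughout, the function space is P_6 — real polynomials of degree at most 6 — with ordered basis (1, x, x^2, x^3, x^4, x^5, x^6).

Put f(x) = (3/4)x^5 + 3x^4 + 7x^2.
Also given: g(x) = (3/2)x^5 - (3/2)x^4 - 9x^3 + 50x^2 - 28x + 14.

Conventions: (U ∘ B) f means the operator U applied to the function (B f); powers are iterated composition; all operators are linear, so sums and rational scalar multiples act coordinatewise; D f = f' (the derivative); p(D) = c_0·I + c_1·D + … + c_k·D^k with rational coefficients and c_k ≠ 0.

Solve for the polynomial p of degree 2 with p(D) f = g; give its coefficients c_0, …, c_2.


c_0 = 2, c_1 = -2, c_2 = 1

D^0 f = (3/4)x^5 + 3x^4 + 7x^2
D^1 f = (15/4)x^4 + 12x^3 + 14x
D^2 f = 15x^3 + 36x^2 + 14
matching coefficients of g against c_0 f + c_1 Df + … from the top degree down determines the c_i
solution: c_0 = 2, c_1 = -2, c_2 = 1


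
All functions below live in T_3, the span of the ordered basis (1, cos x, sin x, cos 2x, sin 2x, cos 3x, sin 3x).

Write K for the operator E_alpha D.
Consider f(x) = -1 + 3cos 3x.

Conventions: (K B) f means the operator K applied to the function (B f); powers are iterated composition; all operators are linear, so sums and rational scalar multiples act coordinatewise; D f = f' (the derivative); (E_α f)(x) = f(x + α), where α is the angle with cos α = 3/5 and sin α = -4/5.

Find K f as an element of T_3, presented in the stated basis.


g(x) = (396/125)cos 3x + (1053/125)sin 3x

D f = -9sin 3x
E_alpha D f = (396/125)cos 3x + (1053/125)sin 3x


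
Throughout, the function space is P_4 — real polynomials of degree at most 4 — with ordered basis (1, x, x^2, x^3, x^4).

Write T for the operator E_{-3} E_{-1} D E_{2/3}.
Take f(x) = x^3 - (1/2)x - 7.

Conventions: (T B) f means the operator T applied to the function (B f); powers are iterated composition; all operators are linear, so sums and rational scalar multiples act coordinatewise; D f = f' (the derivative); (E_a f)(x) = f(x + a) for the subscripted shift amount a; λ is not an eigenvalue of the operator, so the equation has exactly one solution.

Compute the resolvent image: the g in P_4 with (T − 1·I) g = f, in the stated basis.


write g with unknown coordinates in the stated basis and equate coefficients in (T − 1·I) g = f
solving from the highest basis element down gives g = -x^3 - 3x^2 + (29/2)x + 49/6
check: T g = -3x^2 + 14x + 7/6
so T g − 1·g = x^3 - (1/2)x - 7 = f ✓

g(x) = -x^3 - 3x^2 + (29/2)x + 49/6


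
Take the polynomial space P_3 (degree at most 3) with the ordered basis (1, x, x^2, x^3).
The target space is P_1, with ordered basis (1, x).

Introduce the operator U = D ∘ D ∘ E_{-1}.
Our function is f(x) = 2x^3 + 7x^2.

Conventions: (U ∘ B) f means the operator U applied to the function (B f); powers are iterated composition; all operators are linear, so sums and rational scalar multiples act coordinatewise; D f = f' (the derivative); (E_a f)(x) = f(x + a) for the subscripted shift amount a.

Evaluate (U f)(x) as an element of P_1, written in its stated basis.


E_{-1} f = 2x^3 + x^2 - 8x + 5
D E_{-1} f = 6x^2 + 2x - 8
D D E_{-1} f = 12x + 2

the result is g(x) = 12x + 2


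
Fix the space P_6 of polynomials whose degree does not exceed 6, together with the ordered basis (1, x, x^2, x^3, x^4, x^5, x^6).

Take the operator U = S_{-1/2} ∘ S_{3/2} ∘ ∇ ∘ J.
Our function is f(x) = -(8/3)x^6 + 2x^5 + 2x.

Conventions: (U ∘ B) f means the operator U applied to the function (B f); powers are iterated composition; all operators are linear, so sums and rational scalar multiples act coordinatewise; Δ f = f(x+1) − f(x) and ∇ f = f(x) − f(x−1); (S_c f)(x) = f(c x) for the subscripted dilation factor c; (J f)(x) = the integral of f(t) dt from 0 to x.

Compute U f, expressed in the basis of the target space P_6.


J f = -(8/21)x^7 + (1/3)x^6 + x^2
∇ J f = -(8/3)x^6 + 10x^5 - (55/3)x^4 + 20x^3 - 13x^2 + (20/3)x - 12/7
S_{3/2} ∇ J f = -(243/8)x^6 + (1215/16)x^5 - (1485/16)x^4 + (135/2)x^3 - (117/4)x^2 + 10x - 12/7
S_{-1/2} S_{3/2} ∇ J f = -(243/512)x^6 - (1215/512)x^5 - (1485/256)x^4 - (135/16)x^3 - (117/16)x^2 - 5x - 12/7

the result is g(x) = -(243/512)x^6 - (1215/512)x^5 - (1485/256)x^4 - (135/16)x^3 - (117/16)x^2 - 5x - 12/7


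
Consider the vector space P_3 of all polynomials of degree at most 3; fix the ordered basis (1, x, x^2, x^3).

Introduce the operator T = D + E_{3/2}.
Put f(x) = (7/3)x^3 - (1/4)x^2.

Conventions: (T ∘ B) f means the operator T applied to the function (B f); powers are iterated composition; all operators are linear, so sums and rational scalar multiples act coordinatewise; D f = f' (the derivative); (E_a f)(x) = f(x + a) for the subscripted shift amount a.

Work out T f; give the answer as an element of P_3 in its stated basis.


g(x) = (7/3)x^3 + (69/4)x^2 + (29/2)x + 117/16

D f = 7x^2 - (1/2)x
E_{3/2} f = (7/3)x^3 + (41/4)x^2 + 15x + 117/16
(D + E_{3/2}) f = (7/3)x^3 + (69/4)x^2 + (29/2)x + 117/16


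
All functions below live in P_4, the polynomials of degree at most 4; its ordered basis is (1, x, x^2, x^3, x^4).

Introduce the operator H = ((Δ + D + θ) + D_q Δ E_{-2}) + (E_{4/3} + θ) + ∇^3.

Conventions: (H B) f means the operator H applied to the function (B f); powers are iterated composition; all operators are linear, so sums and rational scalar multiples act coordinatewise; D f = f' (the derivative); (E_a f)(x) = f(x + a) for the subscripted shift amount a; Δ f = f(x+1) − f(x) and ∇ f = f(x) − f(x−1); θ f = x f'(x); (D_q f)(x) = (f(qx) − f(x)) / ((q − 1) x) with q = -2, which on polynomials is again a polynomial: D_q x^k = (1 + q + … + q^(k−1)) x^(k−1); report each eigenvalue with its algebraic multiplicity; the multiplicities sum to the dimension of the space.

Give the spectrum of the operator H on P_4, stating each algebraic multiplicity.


λ = 1 (multiplicity 1), λ = 3 (multiplicity 1), λ = 5 (multiplicity 1), λ = 7 (multiplicity 1), λ = 9 (multiplicity 1)

image of 1: 1
image of x: 3x + 10/3
image of x^2: 5x^2 + (20/3)x + 43/9
image of x^3: 7x^3 + 10x^2 + (16/3)x + 10/27
image of x^4: 9x^4 + (40/3)x^3 + (86/3)x^2 + (1498/27)x - 311/81
the matrix is upper triangular; its diagonal is (1, 3, 5, 7, 9)
for a triangular matrix the eigenvalues are the diagonal entries, with algebraic multiplicity their repetition count


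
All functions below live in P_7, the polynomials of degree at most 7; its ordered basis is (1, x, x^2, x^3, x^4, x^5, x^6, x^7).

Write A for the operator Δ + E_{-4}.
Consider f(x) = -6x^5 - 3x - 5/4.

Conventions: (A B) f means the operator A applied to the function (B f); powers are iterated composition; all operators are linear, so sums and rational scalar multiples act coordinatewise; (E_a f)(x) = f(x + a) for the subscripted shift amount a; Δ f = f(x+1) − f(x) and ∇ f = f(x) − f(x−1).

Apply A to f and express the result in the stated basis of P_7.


Δ f = -30x^4 - 60x^3 - 60x^2 - 30x - 9
E_{-4} f = -6x^5 + 120x^4 - 960x^3 + 3840x^2 - 7683x + 24619/4
(Δ + E_{-4}) f = -6x^5 + 90x^4 - 1020x^3 + 3780x^2 - 7713x + 24583/4

g(x) = -6x^5 + 90x^4 - 1020x^3 + 3780x^2 - 7713x + 24583/4


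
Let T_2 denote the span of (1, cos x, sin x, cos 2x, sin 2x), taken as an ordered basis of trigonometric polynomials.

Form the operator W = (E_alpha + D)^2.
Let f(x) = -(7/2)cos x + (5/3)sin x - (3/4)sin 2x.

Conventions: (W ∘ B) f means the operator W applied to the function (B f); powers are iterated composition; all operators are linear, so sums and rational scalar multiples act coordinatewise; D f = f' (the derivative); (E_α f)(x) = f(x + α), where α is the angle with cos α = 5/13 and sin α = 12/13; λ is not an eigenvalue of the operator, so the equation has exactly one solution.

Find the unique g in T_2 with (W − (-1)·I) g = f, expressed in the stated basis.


g(x) = (6551/8814)cos x - (4780/4407)sin x - (4809/81940)cos 2x + (867/9640)sin 2x

write g with unknown coordinates in the stated basis and equate coefficients in (W − (-1)·I) g = f
solving from the highest basis element down gives g = (6551/8814)cos x - (4780/4407)sin x - (4809/81940)cos 2x + (867/9640)sin 2x
check: W g = -(18700/4407)cos x + (12125/4407)sin x + (4809/81940)cos 2x - (8097/9640)sin 2x
so W g − (-1)·g = -(7/2)cos x + (5/3)sin x - (3/4)sin 2x = f ✓


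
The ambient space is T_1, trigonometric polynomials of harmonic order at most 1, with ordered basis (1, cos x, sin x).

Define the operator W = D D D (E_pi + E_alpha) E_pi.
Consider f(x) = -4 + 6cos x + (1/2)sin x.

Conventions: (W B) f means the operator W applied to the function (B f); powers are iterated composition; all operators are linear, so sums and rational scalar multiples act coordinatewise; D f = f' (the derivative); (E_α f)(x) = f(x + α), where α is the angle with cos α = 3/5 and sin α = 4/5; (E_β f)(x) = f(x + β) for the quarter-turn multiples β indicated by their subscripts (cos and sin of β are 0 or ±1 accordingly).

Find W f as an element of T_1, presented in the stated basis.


the result is g(x) = -5cos x + 2sin x

E_pi f = -4 - 6cos x - (1/2)sin x
E_pi E_pi f = -4 + 6cos x + (1/2)sin x
E_alpha E_pi f = -4 - 4cos x + (9/2)sin x
(E_pi + E_alpha) E_pi f = -8 + 2cos x + 5sin x
D (E_pi + E_alpha) E_pi f = 5cos x - 2sin x
D D (E_pi + E_alpha) E_pi f = -2cos x - 5sin x
D D D (E_pi + E_alpha) E_pi f = -5cos x + 2sin x


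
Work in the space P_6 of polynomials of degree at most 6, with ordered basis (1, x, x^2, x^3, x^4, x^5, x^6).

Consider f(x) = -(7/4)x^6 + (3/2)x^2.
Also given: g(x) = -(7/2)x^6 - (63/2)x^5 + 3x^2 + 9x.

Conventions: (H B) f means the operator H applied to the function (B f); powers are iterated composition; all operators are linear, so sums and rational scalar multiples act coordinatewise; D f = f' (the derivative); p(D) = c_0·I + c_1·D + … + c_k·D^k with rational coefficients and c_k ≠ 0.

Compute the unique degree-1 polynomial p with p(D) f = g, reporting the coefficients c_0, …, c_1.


p(D) = 2·I + 3·D, i.e. c_0 = 2, c_1 = 3

D^0 f = -(7/4)x^6 + (3/2)x^2
D^1 f = -(21/2)x^5 + 3x
matching coefficients of g against c_0 f + c_1 Df + … from the top degree down determines the c_i
solution: c_0 = 2, c_1 = 3


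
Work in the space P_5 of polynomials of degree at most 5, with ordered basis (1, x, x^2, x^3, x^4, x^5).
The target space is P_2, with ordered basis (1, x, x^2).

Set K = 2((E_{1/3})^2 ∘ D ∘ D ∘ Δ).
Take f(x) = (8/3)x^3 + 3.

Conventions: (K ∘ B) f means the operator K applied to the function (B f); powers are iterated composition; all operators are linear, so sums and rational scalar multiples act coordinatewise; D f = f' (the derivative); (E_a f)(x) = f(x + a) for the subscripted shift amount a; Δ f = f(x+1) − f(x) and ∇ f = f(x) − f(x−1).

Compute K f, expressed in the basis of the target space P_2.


Δ f = 8x^2 + 8x + 8/3
D Δ f = 16x + 8
D D Δ f = 16
E_{1/3} (D ∘ D ∘ Δ) f = 16
E_{1/3} E_{1/3} (D ∘ D ∘ Δ) f = 16
(2((E_{1/3})^2 ∘ D ∘ D ∘ Δ)) f = 32

the result is g(x) = 32


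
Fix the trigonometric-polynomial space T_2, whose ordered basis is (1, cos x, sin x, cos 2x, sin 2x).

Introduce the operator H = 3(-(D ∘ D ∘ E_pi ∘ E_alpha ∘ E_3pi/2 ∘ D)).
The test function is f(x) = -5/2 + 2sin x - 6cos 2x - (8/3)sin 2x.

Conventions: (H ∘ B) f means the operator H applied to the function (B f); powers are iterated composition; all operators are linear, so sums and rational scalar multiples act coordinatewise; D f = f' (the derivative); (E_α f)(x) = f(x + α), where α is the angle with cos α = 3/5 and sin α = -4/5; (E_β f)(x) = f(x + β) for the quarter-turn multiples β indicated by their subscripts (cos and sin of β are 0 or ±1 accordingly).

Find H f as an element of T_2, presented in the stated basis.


the result is g(x) = (24/5)cos x - (18/5)sin x + (3008/25)cos 2x + (2544/25)sin 2x

D f = 2cos x - (16/3)cos 2x + 12sin 2x
E_3pi/2 D f = 2sin x + (16/3)cos 2x - 12sin 2x
E_alpha (E_3pi/2 ∘ D) f = -(8/5)cos x + (6/5)sin x + (752/75)cos 2x + (212/25)sin 2x
E_pi E_alpha (E_3pi/2 ∘ D) f = (8/5)cos x - (6/5)sin x + (752/75)cos 2x + (212/25)sin 2x
D E_pi E_alpha (E_3pi/2 ∘ D) f = -(6/5)cos x - (8/5)sin x + (424/25)cos 2x - (1504/75)sin 2x
D D E_pi E_alpha (E_3pi/2 ∘ D) f = -(8/5)cos x + (6/5)sin x - (3008/75)cos 2x - (848/25)sin 2x
(-(D ∘ D ∘ E_pi ∘ E_alpha ∘ E_3pi/2 ∘ D)) f = (8/5)cos x - (6/5)sin x + (3008/75)cos 2x + (848/25)sin 2x
(3(-(D ∘ D ∘ E_pi ∘ E_alpha ∘ E_3pi/2 ∘ D))) f = (24/5)cos x - (18/5)sin x + (3008/25)cos 2x + (2544/25)sin 2x


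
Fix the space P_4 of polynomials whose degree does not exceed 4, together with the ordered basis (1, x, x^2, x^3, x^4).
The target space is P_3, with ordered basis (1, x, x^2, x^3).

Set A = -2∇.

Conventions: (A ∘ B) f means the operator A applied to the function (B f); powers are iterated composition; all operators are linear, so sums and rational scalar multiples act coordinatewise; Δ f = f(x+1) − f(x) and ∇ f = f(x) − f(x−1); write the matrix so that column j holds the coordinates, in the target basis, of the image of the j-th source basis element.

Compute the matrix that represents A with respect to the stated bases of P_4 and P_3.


image of 1: 0
image of x: -2
image of x^2: -4x + 2
image of x^3: -6x^2 + 6x - 2
image of x^4: -8x^3 + 12x^2 - 8x + 2
each image's coordinates form column j of the matrix

the matrix is [[0, -2, 2, -2, 2]; [0, 0, -4, 6, -8]; [0, 0, 0, -6, 12]; [0, 0, 0, 0, -8]] (rows listed top to bottom)


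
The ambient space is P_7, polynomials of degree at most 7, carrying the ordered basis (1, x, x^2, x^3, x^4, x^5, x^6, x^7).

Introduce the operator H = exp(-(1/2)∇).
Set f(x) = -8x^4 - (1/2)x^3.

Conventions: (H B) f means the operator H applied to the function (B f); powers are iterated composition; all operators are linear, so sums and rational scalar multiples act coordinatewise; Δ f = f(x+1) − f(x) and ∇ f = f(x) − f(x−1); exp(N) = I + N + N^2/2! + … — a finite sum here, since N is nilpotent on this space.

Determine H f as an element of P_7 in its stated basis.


the image equals g(x) = -8x^4 + (31/2)x^3 - (141/4)x^2 + (343/8)x - 381/16

order-1 term: 16x^3 - (93/4)x^2 + (61/4)x - 15/4
order-2 term: -12x^2 + (189/8)x - 109/8
order-3 term: 4x - 95/16
order-4 term: -1/2
the series for exp(-(1/2)∇) f terminates at order 4
exp(-(1/2)∇) f = -8x^4 + (31/2)x^3 - (141/4)x^2 + (343/8)x - 381/16


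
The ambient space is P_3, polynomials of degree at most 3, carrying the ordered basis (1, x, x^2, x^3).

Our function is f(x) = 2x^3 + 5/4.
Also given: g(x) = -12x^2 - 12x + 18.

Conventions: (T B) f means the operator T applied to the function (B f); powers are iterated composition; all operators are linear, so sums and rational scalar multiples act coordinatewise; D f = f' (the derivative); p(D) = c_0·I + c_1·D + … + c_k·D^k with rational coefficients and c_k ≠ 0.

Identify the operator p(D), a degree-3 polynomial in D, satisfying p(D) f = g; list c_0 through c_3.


c_0 = 0, c_1 = -2, c_2 = -1, c_3 = 3/2

D^0 f = 2x^3 + 5/4
D^1 f = 6x^2
D^2 f = 12x
D^3 f = 12
matching coefficients of g against c_0 f + c_1 Df + … from the top degree down determines the c_i
solution: c_0 = 0, c_1 = -2, c_2 = -1, c_3 = 3/2


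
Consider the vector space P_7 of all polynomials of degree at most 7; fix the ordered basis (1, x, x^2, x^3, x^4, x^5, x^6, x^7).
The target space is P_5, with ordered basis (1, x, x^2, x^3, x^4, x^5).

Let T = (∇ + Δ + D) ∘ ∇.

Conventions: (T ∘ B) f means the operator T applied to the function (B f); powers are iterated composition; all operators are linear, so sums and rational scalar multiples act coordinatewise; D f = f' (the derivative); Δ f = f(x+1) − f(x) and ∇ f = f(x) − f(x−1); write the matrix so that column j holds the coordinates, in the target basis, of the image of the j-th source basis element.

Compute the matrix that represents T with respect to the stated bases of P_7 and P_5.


image of 1: 0
image of x: 0
image of x^2: 6
image of x^3: 18x - 9
image of x^4: 36x^2 - 36x + 20
image of x^5: 60x^3 - 90x^2 + 100x - 35
image of x^6: 90x^4 - 180x^3 + 300x^2 - 210x + 70
image of x^7: 126x^5 - 315x^4 + 700x^3 - 735x^2 + 490x - 133
each image's coordinates form column j of the matrix

the matrix is [[0, 0, 6, -9, 20, -35, 70, -133]; [0, 0, 0, 18, -36, 100, -210, 490]; [0, 0, 0, 0, 36, -90, 300, -735]; [0, 0, 0, 0, 0, 60, -180, 700]; [0, 0, 0, 0, 0, 0, 90, -315]; [0, 0, 0, 0, 0, 0, 0, 126]] (rows listed top to bottom)


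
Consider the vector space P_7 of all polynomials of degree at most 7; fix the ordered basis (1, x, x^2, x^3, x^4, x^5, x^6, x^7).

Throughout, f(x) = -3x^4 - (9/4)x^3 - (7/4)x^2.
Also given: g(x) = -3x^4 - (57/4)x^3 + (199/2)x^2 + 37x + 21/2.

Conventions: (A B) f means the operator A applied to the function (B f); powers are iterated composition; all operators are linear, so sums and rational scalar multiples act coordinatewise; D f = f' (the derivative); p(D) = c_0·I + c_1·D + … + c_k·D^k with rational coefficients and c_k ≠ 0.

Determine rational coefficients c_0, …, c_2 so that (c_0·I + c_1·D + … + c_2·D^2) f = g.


p(D) = I + D − 3·D^2, i.e. c_0 = 1, c_1 = 1, c_2 = -3

D^0 f = -3x^4 - (9/4)x^3 - (7/4)x^2
D^1 f = -12x^3 - (27/4)x^2 - (7/2)x
D^2 f = -36x^2 - (27/2)x - 7/2
matching coefficients of g against c_0 f + c_1 Df + … from the top degree down determines the c_i
solution: c_0 = 1, c_1 = 1, c_2 = -3


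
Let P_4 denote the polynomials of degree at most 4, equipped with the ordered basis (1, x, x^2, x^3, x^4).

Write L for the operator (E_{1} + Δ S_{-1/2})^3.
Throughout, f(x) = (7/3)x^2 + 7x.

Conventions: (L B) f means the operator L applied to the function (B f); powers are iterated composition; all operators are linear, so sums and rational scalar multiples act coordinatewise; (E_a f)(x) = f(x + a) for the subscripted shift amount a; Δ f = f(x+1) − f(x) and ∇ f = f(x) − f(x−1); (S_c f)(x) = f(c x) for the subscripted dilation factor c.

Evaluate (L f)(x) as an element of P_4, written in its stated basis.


E_{1} f = (7/3)x^2 + (35/3)x + 28/3
S_{-1/2} f = (7/12)x^2 - (7/2)x
Δ S_{-1/2} f = (7/6)x - 35/12
(E_{1} + Δ S_{-1/2}) f = (7/3)x^2 + (77/6)x + 77/12
E_{1} (E_{1} + Δ S_{-1/2}) f = (7/3)x^2 + (35/2)x + 259/12
S_{-1/2} (E_{1} + Δ S_{-1/2}) f = (7/12)x^2 - (77/12)x + 77/12
Δ S_{-1/2} (E_{1} + Δ S_{-1/2}) f = (7/6)x - 35/6
(E_{1} + Δ S_{-1/2}) (E_{1} + Δ S_{-1/2}) f = (7/3)x^2 + (56/3)x + 63/4
E_{1} (E_{1} + Δ S_{-1/2}) (E_{1} + Δ S_{-1/2}) f = (7/3)x^2 + (70/3)x + 147/4
S_{-1/2} (E_{1} + Δ S_{-1/2}) (E_{1} + Δ S_{-1/2}) f = (7/12)x^2 - (28/3)x + 63/4
Δ S_{-1/2} (E_{1} + Δ S_{-1/2}) (E_{1} + Δ S_{-1/2}) f = (7/6)x - 35/4
(E_{1} + Δ S_{-1/2}) (E_{1} + Δ S_{-1/2}) (E_{1} + Δ S_{-1/2}) f = (7/3)x^2 + (49/2)x + 28

the result is g(x) = (7/3)x^2 + (49/2)x + 28


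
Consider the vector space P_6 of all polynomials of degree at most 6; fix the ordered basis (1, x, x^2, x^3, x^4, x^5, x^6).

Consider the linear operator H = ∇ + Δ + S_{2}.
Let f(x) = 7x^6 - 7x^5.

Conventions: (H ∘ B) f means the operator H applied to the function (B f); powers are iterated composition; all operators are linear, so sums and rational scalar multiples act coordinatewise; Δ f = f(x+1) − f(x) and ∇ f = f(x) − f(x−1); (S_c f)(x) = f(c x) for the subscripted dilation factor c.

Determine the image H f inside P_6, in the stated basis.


the result is g(x) = 448x^6 - 140x^5 - 70x^4 + 280x^3 - 140x^2 + 84x - 14

∇ f = 42x^5 - 140x^4 + 210x^3 - 175x^2 + 77x - 14
Δ f = 42x^5 + 70x^4 + 70x^3 + 35x^2 + 7x
S_{2} f = 448x^6 - 224x^5
(∇ + Δ + S_{2}) f = 448x^6 - 140x^5 - 70x^4 + 280x^3 - 140x^2 + 84x - 14


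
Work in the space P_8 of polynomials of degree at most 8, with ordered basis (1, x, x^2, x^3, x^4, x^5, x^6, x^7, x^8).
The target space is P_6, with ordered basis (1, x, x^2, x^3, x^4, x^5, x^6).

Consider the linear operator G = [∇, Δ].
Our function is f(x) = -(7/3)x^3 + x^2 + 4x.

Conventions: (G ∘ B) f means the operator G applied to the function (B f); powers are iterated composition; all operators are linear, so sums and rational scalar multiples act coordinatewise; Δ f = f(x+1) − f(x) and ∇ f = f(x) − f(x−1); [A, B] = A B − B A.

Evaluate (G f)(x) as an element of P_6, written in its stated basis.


g(x) = 0

Δ f = -7x^2 - 5x + 8/3
∇ Δ f = -14x + 2
∇ f = -7x^2 + 9x + 2/3
Δ ∇ f = -14x + 2
[∇, Δ] f = 0


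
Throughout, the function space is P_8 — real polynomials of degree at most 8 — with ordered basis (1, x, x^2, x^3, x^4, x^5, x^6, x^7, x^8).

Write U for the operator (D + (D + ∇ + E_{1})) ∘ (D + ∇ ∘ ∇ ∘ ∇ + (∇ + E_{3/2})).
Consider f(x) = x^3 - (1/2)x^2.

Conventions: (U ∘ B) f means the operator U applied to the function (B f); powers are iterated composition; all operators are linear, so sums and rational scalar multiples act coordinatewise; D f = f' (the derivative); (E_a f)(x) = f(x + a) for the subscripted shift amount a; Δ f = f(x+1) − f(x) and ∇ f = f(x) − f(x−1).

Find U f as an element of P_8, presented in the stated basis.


D f = 3x^2 - x
∇ f = 3x^2 - 4x + 3/2
∇ ∇ f = 6x - 7
∇ ∇ ∇ f = 6
∇ f = 3x^2 - 4x + 3/2
E_{3/2} f = x^3 + 4x^2 + (21/4)x + 9/4
(∇ + E_{3/2}) f = x^3 + 7x^2 + (5/4)x + 15/4
(D + ∇ ∘ ∇ ∘ ∇ + (∇ + E_{3/2})) f = x^3 + 10x^2 + (1/4)x + 39/4
D (D + ∇ ∘ ∇ ∘ ∇ + (∇ + E_{3/2})) f = 3x^2 + 20x + 1/4
D (D + ∇ ∘ ∇ ∘ ∇ + (∇ + E_{3/2})) f = 3x^2 + 20x + 1/4
∇ (D + ∇ ∘ ∇ ∘ ∇ + (∇ + E_{3/2})) f = 3x^2 + 17x - 35/4
E_{1} (D + ∇ ∘ ∇ ∘ ∇ + (∇ + E_{3/2})) f = x^3 + 13x^2 + (93/4)x + 21
(D + ∇ + E_{1}) (D + ∇ ∘ ∇ ∘ ∇ + (∇ + E_{3/2})) f = x^3 + 19x^2 + (241/4)x + 25/2
(D + (D + ∇ + E_{1})) (D + ∇ ∘ ∇ ∘ ∇ + (∇ + E_{3/2})) f = x^3 + 22x^2 + (321/4)x + 51/4

the result is g(x) = x^3 + 22x^2 + (321/4)x + 51/4


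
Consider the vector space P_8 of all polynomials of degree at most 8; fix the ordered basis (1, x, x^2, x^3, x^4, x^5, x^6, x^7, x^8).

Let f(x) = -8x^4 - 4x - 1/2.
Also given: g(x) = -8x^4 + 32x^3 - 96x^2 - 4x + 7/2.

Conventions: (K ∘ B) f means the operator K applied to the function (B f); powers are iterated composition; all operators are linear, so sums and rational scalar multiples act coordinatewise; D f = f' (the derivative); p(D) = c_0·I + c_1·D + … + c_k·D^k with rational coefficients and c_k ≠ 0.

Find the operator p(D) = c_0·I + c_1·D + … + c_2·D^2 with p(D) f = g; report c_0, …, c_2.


D^0 f = -8x^4 - 4x - 1/2
D^1 f = -32x^3 - 4
D^2 f = -96x^2
matching coefficients of g against c_0 f + c_1 Df + … from the top degree down determines the c_i
solution: c_0 = 1, c_1 = -1, c_2 = 1

c_0 = 1, c_1 = -1, c_2 = 1
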